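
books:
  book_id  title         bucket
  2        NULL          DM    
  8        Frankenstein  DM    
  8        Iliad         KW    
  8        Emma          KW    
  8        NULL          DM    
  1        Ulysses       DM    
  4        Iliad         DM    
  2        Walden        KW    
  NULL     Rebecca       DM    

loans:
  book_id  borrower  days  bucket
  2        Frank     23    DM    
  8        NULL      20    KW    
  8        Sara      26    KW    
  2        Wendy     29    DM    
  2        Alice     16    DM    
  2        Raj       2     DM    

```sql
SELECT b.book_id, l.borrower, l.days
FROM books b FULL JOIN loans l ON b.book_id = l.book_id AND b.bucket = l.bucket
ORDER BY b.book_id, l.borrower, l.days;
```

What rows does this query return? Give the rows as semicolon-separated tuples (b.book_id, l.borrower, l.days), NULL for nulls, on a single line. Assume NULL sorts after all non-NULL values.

(1, NULL, NULL); (2, Alice, 16); (2, Frank, 23); (2, Raj, 2); (2, Wendy, 29); (2, NULL, NULL); (4, NULL, NULL); (8, Sara, 26); (8, Sara, 26); (8, NULL, 20); (8, NULL, 20); (8, NULL, NULL); (8, NULL, NULL); (NULL, NULL, NULL)

FULL OUTER JOIN keeps every row from both sides; unmatched rows get NULL for the other side's columns.
Matching on b.book_id = l.book_id AND b.bucket = l.bucket. A NULL in a compared column never satisfies the condition.
Matched pairs: 8; unmatched b rows kept: 6; unmatched l rows kept: 0.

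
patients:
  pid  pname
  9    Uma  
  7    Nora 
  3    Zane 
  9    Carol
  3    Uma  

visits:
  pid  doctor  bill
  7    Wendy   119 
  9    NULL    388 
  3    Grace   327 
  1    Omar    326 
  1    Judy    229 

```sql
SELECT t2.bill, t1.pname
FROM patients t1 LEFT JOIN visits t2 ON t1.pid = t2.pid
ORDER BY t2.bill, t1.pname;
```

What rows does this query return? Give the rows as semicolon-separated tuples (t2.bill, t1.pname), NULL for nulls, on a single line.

(119, Nora); (327, Uma); (327, Zane); (388, Carol); (388, Uma)

LEFT JOIN keeps every row from `patients`; unmatched rows get NULL for `visits`'s columns.
Matching on t1.pid = t2.pid.
- pid=9: 1 matching t2 row(s), so 1 row(s) emitted.
- pid=7: 1 matching t2 row(s), so 1 row(s) emitted.
- pid=3: 1 matching t2 row(s), so 1 row(s) emitted.
- pid=9: 1 matching t2 row(s), so 1 row(s) emitted.
- pid=3: 1 matching t2 row(s), so 1 row(s) emitted.
After projecting and ordering:
t2.bill | t1.pname
119 | Nora
327 | Uma
327 | Zane
388 | Carol
388 | Uma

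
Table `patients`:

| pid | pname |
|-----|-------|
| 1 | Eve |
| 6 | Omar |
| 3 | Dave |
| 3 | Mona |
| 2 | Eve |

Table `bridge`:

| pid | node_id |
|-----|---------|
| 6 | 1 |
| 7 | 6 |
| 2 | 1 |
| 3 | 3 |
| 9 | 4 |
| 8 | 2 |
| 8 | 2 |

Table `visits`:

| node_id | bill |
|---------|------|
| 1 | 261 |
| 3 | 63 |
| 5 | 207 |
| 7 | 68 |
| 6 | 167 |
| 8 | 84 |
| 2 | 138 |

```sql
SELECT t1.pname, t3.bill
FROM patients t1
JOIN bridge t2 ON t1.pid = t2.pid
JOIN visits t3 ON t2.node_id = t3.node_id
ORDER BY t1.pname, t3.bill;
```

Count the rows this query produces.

4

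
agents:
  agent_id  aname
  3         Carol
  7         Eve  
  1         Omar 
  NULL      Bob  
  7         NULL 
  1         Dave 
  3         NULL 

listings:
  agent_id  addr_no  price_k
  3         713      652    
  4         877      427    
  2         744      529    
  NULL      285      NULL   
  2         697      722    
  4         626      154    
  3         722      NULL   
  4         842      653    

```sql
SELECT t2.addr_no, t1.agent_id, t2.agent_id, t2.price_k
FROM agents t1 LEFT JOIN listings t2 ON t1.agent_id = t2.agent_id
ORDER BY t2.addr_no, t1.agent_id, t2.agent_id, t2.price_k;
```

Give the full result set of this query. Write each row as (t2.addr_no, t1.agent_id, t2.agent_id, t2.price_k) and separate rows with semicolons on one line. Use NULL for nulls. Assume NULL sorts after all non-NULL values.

LEFT JOIN keeps every row from `agents`; unmatched rows get NULL for `listings`'s columns.
Matching on t1.agent_id = t2.agent_id. A NULL in a compared column never satisfies the condition.
Matched pairs: 4; unmatched t1 rows kept: 5.

(713, 3, 3, 652); (713, 3, 3, 652); (722, 3, 3, NULL); (722, 3, 3, NULL); (NULL, 1, NULL, NULL); (NULL, 1, NULL, NULL); (NULL, 7, NULL, NULL); (NULL, 7, NULL, NULL); (NULL, NULL, NULL, NULL)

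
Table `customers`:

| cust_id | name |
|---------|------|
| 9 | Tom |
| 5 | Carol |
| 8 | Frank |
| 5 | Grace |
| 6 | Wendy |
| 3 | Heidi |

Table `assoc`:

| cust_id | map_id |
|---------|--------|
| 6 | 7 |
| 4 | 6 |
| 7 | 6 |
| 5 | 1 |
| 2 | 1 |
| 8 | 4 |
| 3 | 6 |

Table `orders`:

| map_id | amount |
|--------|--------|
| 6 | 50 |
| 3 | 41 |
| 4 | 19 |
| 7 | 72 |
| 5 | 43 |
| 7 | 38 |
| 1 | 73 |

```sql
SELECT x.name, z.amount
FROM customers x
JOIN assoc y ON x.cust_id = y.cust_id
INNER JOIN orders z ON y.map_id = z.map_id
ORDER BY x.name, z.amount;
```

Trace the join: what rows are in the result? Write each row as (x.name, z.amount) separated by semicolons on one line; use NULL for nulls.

Joins associate left-to-right: customers INNER JOIN assoc on cust_id gives 5 intermediate row(s).
Then INNER JOIN `orders z` on map_id: keep only rows whose y.map_id appears in z.

(Carol, 73); (Frank, 19); (Grace, 73); (Heidi, 50); (Wendy, 38); (Wendy, 72)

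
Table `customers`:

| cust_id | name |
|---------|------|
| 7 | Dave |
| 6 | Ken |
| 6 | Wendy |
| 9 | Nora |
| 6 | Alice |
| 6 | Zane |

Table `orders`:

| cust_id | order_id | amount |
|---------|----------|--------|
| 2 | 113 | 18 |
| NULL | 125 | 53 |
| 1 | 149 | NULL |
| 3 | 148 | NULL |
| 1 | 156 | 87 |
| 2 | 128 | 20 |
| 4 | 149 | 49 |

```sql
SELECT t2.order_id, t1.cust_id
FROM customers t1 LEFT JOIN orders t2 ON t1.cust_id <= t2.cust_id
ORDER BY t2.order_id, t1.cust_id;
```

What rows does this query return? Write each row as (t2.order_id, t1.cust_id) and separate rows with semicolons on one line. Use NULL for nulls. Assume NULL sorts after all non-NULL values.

(NULL, 6); (NULL, 6); (NULL, 6); (NULL, 6); (NULL, 7); (NULL, 9)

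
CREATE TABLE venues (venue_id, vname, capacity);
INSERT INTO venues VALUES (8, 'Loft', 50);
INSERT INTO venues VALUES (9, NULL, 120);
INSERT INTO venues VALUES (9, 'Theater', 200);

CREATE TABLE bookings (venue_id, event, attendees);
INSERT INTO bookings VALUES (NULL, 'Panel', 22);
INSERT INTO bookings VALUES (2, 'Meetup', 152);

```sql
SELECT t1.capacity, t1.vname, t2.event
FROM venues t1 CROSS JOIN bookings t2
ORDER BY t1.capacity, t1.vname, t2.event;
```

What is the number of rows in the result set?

CROSS JOIN pairs every row of `venues` with every row of `bookings`: 3 × 2 = 6 rows.

6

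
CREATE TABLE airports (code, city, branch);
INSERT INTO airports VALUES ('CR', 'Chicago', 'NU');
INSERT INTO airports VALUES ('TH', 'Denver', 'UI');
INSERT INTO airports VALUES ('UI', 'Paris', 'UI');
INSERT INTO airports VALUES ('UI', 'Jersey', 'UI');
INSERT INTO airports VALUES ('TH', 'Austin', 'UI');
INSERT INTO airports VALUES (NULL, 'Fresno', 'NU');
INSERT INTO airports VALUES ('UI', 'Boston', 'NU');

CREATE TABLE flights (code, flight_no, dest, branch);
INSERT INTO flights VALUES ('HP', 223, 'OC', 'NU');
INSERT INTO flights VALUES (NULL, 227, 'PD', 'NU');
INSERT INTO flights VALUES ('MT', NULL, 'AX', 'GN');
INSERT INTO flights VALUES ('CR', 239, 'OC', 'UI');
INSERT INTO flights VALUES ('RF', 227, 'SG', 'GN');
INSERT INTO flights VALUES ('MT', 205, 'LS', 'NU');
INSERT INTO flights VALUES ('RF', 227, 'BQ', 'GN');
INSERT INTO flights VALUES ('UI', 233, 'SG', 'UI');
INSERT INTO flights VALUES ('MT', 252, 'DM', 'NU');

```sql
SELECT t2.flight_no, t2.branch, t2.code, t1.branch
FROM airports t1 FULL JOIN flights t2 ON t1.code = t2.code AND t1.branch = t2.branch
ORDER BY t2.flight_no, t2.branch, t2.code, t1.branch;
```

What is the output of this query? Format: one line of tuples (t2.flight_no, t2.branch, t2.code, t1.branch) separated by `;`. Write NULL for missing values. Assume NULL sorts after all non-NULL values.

(205, NU, MT, NULL); (223, NU, HP, NULL); (227, GN, RF, NULL); (227, GN, RF, NULL); (227, NU, NULL, NULL); (233, UI, UI, UI); (233, UI, UI, UI); (239, UI, CR, NULL); (252, NU, MT, NULL); (NULL, GN, MT, NULL); (NULL, NULL, NULL, NU); (NULL, NULL, NULL, NU); (NULL, NULL, NULL, NU); (NULL, NULL, NULL, UI); (NULL, NULL, NULL, UI)

FULL OUTER JOIN keeps every row from both sides; unmatched rows get NULL for the other side's columns.
Matching on t1.code = t2.code AND t1.branch = t2.branch. A NULL in a compared column never satisfies the condition.
Matched pairs: 2; unmatched t1 rows kept: 5; unmatched t2 rows kept: 8.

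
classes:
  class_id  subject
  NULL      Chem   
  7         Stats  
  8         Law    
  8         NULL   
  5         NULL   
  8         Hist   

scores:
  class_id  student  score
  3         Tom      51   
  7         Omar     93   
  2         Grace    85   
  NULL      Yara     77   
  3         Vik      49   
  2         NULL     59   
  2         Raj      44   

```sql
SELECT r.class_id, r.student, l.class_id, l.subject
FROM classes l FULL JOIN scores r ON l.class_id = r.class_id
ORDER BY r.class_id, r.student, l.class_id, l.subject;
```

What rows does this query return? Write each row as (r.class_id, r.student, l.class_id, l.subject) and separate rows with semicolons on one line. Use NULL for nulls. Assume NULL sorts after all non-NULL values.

FULL OUTER JOIN keeps every row from both sides; unmatched rows get NULL for the other side's columns.
Matching on l.class_id = r.class_id. A NULL in a compared column never satisfies the condition.
- l row (class_id=NULL): no match → kept, r columns NULL.
- l row (class_id=7): matches 1 r row(s) → 1 output row(s).
- l row (class_id=8): no match → kept, r columns NULL.
- l row (class_id=8): no match → kept, r columns NULL.
- l row (class_id=5): no match → kept, r columns NULL.
- l row (class_id=8): no match → kept, r columns NULL.
- plus 6 unmatched r row(s), each kept with NULL l columns.

(2, Grace, NULL, NULL); (2, Raj, NULL, NULL); (2, NULL, NULL, NULL); (3, Tom, NULL, NULL); (3, Vik, NULL, NULL); (7, Omar, 7, Stats); (NULL, Yara, NULL, NULL); (NULL, NULL, 5, NULL); (NULL, NULL, 8, Hist); (NULL, NULL, 8, Law); (NULL, NULL, 8, NULL); (NULL, NULL, NULL, Chem)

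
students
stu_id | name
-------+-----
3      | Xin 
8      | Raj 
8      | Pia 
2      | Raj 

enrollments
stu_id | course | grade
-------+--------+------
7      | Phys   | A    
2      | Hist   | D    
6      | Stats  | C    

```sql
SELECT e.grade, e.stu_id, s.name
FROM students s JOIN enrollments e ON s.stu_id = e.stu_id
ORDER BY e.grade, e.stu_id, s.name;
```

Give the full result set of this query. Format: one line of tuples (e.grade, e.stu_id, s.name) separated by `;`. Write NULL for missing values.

INNER JOIN keeps only pairs where the ON condition holds.
Matching on s.stu_id = e.stu_id.
Matched pairs: 1.

(D, 2, Raj)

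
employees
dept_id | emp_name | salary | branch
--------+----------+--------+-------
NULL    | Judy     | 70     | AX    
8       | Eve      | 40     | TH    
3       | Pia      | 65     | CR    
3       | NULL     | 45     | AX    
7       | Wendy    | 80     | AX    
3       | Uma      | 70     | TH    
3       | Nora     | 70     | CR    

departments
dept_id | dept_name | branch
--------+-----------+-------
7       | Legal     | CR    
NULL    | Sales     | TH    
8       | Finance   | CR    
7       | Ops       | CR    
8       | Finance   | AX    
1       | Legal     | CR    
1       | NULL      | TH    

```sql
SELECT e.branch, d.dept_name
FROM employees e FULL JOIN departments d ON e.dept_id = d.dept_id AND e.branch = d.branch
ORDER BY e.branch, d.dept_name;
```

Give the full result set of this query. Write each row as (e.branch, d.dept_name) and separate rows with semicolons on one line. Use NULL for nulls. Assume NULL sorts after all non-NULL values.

(AX, NULL); (AX, NULL); (AX, NULL); (CR, NULL); (CR, NULL); (TH, NULL); (TH, NULL); (NULL, Finance); (NULL, Finance); (NULL, Legal); (NULL, Legal); (NULL, Ops); (NULL, Sales); (NULL, NULL)

FULL OUTER JOIN keeps every row from both sides; unmatched rows get NULL for the other side's columns.
Matching on e.dept_id = d.dept_id AND e.branch = d.branch. A NULL in a compared column never satisfies the condition.
- dept_id=NULL, branch=AX: no d row matches, row kept with d columns NULL.
- dept_id=8, branch=TH: no d row matches, row kept with d columns NULL.
- dept_id=3, branch=CR: no d row matches, row kept with d columns NULL.
- dept_id=3, branch=AX: no d row matches, row kept with d columns NULL.
- dept_id=7, branch=AX: no d row matches, row kept with d columns NULL.
- dept_id=3, branch=TH: no d row matches, row kept with d columns NULL.
- dept_id=3, branch=CR: no d row matches, row kept with d columns NULL.
- 7 d row(s) had no e match → kept, e columns NULL.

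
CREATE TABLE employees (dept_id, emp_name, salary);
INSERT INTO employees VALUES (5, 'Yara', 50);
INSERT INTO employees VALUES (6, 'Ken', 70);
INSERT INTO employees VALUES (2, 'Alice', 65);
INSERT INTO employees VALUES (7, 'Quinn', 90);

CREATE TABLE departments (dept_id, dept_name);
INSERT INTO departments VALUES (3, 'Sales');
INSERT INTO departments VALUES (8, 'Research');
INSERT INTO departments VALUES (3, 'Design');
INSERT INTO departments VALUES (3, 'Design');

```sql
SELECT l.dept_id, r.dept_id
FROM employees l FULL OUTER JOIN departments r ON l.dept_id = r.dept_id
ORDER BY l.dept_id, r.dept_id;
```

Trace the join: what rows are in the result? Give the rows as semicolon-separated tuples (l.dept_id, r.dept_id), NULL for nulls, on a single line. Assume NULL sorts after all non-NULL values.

(2, NULL); (5, NULL); (6, NULL); (7, NULL); (NULL, 3); (NULL, 3); (NULL, 3); (NULL, 8)

FULL OUTER JOIN keeps every row from both sides; unmatched rows get NULL for the other side's columns.
Matching on l.dept_id = r.dept_id.
- l row (dept_id=5): no match → kept, r columns NULL.
- l row (dept_id=6): no match → kept, r columns NULL.
- l row (dept_id=2): no match → kept, r columns NULL.
- l row (dept_id=7): no match → kept, r columns NULL.
- plus 4 unmatched r row(s), each kept with NULL l columns.
After projecting and ordering:
l.dept_id | r.dept_id
2 | NULL
5 | NULL
6 | NULL
7 | NULL
NULL | 3
NULL | 3
NULL | 3
NULL | 8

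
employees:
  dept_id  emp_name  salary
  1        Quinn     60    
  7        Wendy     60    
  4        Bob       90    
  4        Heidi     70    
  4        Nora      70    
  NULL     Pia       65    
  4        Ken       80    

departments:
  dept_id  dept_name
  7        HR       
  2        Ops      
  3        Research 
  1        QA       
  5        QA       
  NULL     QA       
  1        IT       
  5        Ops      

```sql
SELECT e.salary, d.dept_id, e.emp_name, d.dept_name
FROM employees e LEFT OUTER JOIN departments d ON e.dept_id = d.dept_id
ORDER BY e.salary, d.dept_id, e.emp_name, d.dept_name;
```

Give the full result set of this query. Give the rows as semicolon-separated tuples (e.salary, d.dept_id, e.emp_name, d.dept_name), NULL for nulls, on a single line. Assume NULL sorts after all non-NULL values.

(60, 1, Quinn, IT); (60, 1, Quinn, QA); (60, 7, Wendy, HR); (65, NULL, Pia, NULL); (70, NULL, Heidi, NULL); (70, NULL, Nora, NULL); (80, NULL, Ken, NULL); (90, NULL, Bob, NULL)

LEFT JOIN keeps every row from `employees`; unmatched rows get NULL for `departments`'s columns.
Matching on e.dept_id = d.dept_id. A NULL in a compared column never satisfies the condition.
- e row (dept_id=1): matches 2 d row(s) → 2 output row(s).
- e row (dept_id=7): matches 1 d row(s) → 1 output row(s).
- e row (dept_id=4): no match → kept, d columns NULL.
- e row (dept_id=4): no match → kept, d columns NULL.
- e row (dept_id=4): no match → kept, d columns NULL.
- e row (dept_id=NULL): no match → kept, d columns NULL.
- e row (dept_id=4): no match → kept, d columns NULL.
After projecting and ordering:
e.salary | d.dept_id | e.emp_name | d.dept_name
60 | 1 | Quinn | IT
60 | 1 | Quinn | QA
60 | 7 | Wendy | HR
65 | NULL | Pia | NULL
70 | NULL | Heidi | NULL
70 | NULL | Nora | NULL
80 | NULL | Ken | NULL
90 | NULL | Bob | NULL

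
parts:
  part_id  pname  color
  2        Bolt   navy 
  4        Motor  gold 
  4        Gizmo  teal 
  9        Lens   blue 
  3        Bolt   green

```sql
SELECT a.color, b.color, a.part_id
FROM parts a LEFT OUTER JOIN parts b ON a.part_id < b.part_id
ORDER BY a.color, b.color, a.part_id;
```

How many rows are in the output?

LEFT JOIN keeps every row from `parts a`; unmatched rows get NULL for `parts b`'s columns.
Matching on a.part_id < b.part_id.
- a[0] part_id=2 → 4 match(es) in b → 4 row(s).
- a[1] part_id=4 → 1 match(es) in b → 1 row(s).
- a[2] part_id=4 → 1 match(es) in b → 1 row(s).
- a[3] part_id=9 → no match; kept with NULLs on the b side.
- a[4] part_id=3 → 3 match(es) in b → 3 row(s).
Total: 9 matched + 1 padded = 10 rows.

10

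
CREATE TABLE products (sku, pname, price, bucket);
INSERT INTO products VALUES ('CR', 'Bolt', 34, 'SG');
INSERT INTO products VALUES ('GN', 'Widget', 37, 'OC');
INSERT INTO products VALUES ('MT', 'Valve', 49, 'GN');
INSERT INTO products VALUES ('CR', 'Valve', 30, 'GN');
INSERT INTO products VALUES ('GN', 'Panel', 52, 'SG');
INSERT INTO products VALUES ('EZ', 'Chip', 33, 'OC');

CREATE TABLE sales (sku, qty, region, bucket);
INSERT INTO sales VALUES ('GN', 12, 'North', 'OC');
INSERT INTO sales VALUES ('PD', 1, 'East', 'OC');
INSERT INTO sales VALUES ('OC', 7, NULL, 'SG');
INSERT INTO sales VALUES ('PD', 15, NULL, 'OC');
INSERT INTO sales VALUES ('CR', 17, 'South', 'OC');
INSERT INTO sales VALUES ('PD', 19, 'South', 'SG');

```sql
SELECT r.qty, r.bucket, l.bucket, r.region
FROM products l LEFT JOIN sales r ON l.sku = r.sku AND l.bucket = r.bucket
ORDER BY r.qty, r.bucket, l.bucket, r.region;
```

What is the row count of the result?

LEFT JOIN keeps every row from `products`; unmatched rows get NULL for `sales`'s columns.
Matching on l.sku = r.sku AND l.bucket = r.bucket.
Matched pairs: 1; unmatched l rows kept: 5.
Total: 1 matched + 5 padded = 6 rows.

6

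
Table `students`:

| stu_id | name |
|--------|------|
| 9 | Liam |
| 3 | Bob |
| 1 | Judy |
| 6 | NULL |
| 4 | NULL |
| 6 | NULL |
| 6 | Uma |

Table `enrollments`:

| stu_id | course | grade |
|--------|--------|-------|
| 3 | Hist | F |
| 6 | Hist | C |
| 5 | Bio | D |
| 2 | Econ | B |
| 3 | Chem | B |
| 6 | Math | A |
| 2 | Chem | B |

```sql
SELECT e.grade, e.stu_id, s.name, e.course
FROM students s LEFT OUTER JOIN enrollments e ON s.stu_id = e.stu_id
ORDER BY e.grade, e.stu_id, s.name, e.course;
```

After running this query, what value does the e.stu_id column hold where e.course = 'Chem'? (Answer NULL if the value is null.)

3

LEFT JOIN keeps every row from `students`; unmatched rows get NULL for `enrollments`'s columns.
Matching on s.stu_id = e.stu_id.
- s[0] stu_id=9 → no match; kept with NULLs on the e side.
- s[1] stu_id=3 → 2 match(es) in e → 2 row(s).
- s[2] stu_id=1 → no match; kept with NULLs on the e side.
- s[3] stu_id=6 → 2 match(es) in e → 2 row(s).
- s[4] stu_id=4 → no match; kept with NULLs on the e side.
- s[5] stu_id=6 → 2 match(es) in e → 2 row(s).
- s[6] stu_id=6 → 2 match(es) in e → 2 row(s).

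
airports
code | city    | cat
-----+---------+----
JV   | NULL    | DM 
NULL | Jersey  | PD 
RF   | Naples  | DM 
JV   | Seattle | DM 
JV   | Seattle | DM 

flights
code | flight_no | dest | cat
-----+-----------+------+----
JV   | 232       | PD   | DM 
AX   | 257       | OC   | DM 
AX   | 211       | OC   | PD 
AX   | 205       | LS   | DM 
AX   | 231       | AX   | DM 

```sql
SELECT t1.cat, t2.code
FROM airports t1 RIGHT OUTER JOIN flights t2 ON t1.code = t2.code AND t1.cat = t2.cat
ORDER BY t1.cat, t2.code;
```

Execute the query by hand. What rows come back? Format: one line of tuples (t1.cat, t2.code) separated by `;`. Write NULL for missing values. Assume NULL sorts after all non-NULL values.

(DM, JV); (DM, JV); (DM, JV); (NULL, AX); (NULL, AX); (NULL, AX); (NULL, AX)

RIGHT JOIN keeps every row from `flights`; unmatched rows get NULL for `airports`'s columns.
Matching on t1.code = t2.code AND t1.cat = t2.cat. A NULL in a compared column never satisfies the condition.
- t1 row (code=JV, cat=DM): matches 1 t2 row(s) → 1 output row(s).
- t1 row (code=NULL, cat=PD): no match.
- t1 row (code=RF, cat=DM): no match.
- t1 row (code=JV, cat=DM): matches 1 t2 row(s) → 1 output row(s).
- t1 row (code=JV, cat=DM): matches 1 t2 row(s) → 1 output row(s).
- 4 row(s) from t2 found no t1 partner → padded with NULL.
After projecting and ordering:
t1.cat | t2.code
DM | JV
DM | JV
DM | JV
NULL | AX
NULL | AX
NULL | AX
NULL | AX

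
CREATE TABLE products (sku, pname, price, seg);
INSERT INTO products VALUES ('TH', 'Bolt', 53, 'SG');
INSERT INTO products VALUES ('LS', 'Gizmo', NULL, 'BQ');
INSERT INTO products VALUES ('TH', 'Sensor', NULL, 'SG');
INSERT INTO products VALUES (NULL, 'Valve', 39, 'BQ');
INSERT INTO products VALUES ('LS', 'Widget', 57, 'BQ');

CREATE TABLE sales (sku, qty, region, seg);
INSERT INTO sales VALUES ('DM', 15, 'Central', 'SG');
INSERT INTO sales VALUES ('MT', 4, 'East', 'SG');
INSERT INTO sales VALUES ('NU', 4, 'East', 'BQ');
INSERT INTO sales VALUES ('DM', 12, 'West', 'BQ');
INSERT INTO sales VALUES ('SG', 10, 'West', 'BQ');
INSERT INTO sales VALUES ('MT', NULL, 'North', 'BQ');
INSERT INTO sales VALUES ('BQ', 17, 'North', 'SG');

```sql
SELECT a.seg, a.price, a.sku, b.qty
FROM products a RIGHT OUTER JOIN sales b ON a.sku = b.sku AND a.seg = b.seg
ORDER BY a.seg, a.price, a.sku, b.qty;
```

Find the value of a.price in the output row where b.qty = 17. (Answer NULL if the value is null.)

RIGHT JOIN keeps every row from `sales`; unmatched rows get NULL for `products`'s columns.
Matching on a.sku = b.sku AND a.seg = b.seg. A NULL in a compared column never satisfies the condition.
- a[0] sku=TH, seg=SG → no match.
- a[1] sku=LS, seg=BQ → no match.
- a[2] sku=TH, seg=SG → no match.
- a[3] sku=NULL, seg=BQ → no match.
- a[4] sku=LS, seg=BQ → no match.
- 7 b row(s) had no a match → kept, a columns NULL.

NULL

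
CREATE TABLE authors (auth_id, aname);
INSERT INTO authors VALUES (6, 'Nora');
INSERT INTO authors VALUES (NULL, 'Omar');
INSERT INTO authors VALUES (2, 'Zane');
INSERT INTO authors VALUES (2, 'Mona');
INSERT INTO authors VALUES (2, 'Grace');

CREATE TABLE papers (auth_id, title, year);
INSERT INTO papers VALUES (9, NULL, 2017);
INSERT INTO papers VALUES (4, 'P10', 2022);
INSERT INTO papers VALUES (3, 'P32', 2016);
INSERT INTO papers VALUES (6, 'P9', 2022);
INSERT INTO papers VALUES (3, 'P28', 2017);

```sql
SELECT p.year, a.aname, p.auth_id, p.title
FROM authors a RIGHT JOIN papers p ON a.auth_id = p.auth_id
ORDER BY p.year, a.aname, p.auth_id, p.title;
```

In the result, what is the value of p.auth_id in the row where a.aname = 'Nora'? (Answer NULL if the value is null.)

RIGHT JOIN keeps every row from `papers`; unmatched rows get NULL for `authors`'s columns.
Matching on a.auth_id = p.auth_id. A NULL in a compared column never satisfies the condition.
- a (auth_id=6) pairs with 1 row(s) of p.
- a (auth_id=NULL) has no partner in p.
- a (auth_id=2) has no partner in p.
- a (auth_id=2) has no partner in p.
- a (auth_id=2) has no partner in p.
- plus 4 unmatched p row(s), each kept with NULL a columns.

6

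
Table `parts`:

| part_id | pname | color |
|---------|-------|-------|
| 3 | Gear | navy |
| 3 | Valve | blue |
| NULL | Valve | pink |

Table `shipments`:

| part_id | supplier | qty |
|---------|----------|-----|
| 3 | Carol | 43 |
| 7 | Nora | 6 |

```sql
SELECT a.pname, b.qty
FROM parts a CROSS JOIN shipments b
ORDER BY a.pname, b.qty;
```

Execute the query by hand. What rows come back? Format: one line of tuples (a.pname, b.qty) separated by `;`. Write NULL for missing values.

(Gear, 6); (Gear, 43); (Valve, 6); (Valve, 6); (Valve, 43); (Valve, 43)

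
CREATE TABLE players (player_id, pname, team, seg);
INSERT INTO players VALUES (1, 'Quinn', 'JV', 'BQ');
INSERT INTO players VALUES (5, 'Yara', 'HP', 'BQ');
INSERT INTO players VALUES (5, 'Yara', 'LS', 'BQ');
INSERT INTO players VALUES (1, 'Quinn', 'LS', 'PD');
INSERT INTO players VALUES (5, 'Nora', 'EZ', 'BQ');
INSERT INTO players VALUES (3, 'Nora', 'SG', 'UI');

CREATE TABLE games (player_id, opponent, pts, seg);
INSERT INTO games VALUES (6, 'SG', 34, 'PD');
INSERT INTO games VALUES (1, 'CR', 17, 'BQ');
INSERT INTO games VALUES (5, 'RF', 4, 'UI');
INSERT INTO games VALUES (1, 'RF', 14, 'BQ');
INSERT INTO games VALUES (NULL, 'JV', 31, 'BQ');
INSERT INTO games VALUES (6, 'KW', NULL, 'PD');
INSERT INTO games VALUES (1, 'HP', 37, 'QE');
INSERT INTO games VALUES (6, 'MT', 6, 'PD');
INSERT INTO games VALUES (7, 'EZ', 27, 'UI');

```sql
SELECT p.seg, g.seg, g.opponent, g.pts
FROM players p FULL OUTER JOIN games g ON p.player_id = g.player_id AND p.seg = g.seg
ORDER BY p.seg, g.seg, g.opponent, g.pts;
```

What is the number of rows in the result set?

14

FULL OUTER JOIN keeps every row from both sides; unmatched rows get NULL for the other side's columns.
Matching on p.player_id = g.player_id AND p.seg = g.seg. A NULL in a compared column never satisfies the condition.
- p (player_id=1, seg=BQ) pairs with 2 row(s) of g.
- p (player_id=5, seg=BQ) has no partner → padded with NULL.
- p (player_id=5, seg=BQ) has no partner → padded with NULL.
- p (player_id=1, seg=PD) has no partner → padded with NULL.
- p (player_id=5, seg=BQ) has no partner → padded with NULL.
- p (player_id=3, seg=UI) has no partner → padded with NULL.
- plus 7 unmatched g row(s), each kept with NULL p columns.
Total: 2 matched + 12 padded = 14 rows.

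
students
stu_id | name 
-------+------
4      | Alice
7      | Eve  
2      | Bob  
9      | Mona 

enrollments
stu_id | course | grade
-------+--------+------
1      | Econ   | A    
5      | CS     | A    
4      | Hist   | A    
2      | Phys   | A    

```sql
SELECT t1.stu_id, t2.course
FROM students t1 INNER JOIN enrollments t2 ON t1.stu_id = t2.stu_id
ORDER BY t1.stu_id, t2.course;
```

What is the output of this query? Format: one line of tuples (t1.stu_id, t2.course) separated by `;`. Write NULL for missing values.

(2, Phys); (4, Hist)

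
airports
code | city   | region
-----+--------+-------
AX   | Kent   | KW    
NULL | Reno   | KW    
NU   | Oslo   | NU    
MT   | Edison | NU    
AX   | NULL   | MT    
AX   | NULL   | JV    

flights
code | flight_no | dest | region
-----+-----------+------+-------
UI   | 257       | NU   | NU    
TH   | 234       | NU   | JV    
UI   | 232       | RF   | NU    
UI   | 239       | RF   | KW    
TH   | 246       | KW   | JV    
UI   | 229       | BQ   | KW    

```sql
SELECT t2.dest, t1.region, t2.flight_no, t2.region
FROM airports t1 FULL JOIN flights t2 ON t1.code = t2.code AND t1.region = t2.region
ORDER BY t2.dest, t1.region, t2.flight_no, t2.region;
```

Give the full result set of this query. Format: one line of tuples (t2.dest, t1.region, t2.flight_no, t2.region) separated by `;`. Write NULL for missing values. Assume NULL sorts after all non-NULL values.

(BQ, NULL, 229, KW); (KW, NULL, 246, JV); (NU, NULL, 234, JV); (NU, NULL, 257, NU); (RF, NULL, 232, NU); (RF, NULL, 239, KW); (NULL, JV, NULL, NULL); (NULL, KW, NULL, NULL); (NULL, KW, NULL, NULL); (NULL, MT, NULL, NULL); (NULL, NU, NULL, NULL); (NULL, NU, NULL, NULL)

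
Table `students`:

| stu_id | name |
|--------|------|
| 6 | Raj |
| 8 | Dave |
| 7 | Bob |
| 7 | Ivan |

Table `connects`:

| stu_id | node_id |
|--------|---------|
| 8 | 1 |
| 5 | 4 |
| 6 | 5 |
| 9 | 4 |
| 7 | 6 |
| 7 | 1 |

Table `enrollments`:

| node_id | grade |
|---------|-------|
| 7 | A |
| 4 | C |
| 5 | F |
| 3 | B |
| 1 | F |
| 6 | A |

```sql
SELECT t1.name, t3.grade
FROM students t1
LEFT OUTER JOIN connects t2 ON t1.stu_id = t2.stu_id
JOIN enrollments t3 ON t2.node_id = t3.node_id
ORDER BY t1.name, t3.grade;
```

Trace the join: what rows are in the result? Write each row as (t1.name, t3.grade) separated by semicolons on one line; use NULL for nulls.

(Bob, A); (Bob, F); (Dave, F); (Ivan, A); (Ivan, F); (Raj, F)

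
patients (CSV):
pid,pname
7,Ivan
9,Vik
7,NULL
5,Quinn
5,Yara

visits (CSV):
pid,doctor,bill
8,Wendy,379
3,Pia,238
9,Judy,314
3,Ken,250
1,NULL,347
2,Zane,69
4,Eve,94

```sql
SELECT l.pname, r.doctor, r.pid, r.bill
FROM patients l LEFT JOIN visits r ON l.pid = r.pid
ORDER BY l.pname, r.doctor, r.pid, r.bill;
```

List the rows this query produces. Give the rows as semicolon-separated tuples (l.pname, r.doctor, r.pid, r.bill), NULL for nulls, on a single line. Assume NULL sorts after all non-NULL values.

LEFT JOIN keeps every row from `patients`; unmatched rows get NULL for `visits`'s columns.
Matching on l.pid = r.pid.
- l (pid=7) has no partner → padded with NULL.
- l (pid=9) pairs with 1 row(s) of r.
- l (pid=7) has no partner → padded with NULL.
- l (pid=5) has no partner → padded with NULL.
- l (pid=5) has no partner → padded with NULL.
After projecting and ordering:
l.pname | r.doctor | r.pid | r.bill
Ivan | NULL | NULL | NULL
Quinn | NULL | NULL | NULL
Vik | Judy | 9 | 314
Yara | NULL | NULL | NULL
NULL | NULL | NULL | NULL

(Ivan, NULL, NULL, NULL); (Quinn, NULL, NULL, NULL); (Vik, Judy, 9, 314); (Yara, NULL, NULL, NULL); (NULL, NULL, NULL, NULL)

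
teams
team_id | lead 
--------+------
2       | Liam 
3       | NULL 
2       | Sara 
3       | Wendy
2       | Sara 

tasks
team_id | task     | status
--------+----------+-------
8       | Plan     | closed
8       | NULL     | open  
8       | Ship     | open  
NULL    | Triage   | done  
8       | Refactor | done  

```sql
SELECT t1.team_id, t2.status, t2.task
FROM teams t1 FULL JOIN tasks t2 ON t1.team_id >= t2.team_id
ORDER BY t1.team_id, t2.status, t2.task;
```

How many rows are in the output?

10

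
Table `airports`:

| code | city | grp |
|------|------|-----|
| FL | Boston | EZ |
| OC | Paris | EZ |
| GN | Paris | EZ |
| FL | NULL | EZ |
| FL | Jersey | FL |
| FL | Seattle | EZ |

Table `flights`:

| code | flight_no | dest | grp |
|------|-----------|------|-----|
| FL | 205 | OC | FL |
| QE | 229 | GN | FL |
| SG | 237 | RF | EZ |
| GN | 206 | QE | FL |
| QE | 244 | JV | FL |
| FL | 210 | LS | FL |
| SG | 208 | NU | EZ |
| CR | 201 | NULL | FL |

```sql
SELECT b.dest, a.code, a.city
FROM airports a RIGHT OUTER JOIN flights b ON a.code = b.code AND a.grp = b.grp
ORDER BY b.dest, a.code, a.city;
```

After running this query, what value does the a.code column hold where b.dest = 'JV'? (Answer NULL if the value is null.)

RIGHT JOIN keeps every row from `flights`; unmatched rows get NULL for `airports`'s columns.
Matching on a.code = b.code AND a.grp = b.grp.
- code=FL, grp=EZ: no matching b row.
- code=OC, grp=EZ: no matching b row.
- code=GN, grp=EZ: no matching b row.
- code=FL, grp=EZ: no matching b row.
- code=FL, grp=FL: 2 matching b row(s), so 2 row(s) emitted.
- code=FL, grp=EZ: no matching b row.
- plus 6 unmatched b row(s), each kept with NULL a columns.

NULL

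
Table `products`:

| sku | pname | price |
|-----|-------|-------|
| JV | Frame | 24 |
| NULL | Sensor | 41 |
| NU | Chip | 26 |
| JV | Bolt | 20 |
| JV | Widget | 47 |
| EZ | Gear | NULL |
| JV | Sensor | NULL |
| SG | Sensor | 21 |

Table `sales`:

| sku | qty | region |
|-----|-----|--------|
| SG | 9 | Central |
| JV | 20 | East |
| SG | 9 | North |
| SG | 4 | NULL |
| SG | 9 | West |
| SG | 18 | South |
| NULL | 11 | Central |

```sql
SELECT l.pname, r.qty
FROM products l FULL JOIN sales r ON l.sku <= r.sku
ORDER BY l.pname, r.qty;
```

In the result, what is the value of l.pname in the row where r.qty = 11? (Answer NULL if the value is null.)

NULL

FULL OUTER JOIN keeps every row from both sides; unmatched rows get NULL for the other side's columns.
Matching on l.sku <= r.sku. A NULL in a compared column never satisfies the condition.
Matched pairs: 40; unmatched l rows kept: 1; unmatched r rows kept: 1.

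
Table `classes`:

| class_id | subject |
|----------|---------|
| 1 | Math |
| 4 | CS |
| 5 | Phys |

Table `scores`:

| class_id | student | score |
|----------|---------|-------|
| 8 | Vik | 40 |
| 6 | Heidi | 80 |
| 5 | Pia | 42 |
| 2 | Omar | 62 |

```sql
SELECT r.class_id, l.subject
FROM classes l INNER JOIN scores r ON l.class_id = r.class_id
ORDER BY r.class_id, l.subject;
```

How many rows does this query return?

1

INNER JOIN keeps only pairs where the ON condition holds.
Matching on l.class_id = r.class_id.
- l row (class_id=1): no match → dropped.
- l row (class_id=4): no match → dropped.
- l row (class_id=5): matches 1 r row(s) → 1 output row(s).
Total: 1 rows.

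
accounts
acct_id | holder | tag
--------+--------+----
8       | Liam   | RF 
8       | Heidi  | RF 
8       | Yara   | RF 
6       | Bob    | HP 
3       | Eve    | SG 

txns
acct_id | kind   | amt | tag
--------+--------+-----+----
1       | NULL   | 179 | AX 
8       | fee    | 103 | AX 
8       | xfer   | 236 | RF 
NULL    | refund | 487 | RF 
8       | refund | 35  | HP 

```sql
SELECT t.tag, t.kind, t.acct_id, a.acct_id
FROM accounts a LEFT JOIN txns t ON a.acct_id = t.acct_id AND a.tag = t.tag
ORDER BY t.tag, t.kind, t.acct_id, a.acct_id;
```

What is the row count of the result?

5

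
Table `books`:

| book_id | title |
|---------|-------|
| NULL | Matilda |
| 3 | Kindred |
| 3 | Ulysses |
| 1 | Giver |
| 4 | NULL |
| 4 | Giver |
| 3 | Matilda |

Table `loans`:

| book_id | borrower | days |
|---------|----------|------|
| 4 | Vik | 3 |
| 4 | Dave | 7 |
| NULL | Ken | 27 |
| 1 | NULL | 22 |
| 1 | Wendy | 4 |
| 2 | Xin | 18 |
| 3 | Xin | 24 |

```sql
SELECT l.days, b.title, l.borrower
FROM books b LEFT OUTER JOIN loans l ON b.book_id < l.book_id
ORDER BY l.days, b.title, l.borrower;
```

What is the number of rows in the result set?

13

LEFT JOIN keeps every row from `books`; unmatched rows get NULL for `loans`'s columns.
Matching on b.book_id < l.book_id. A NULL in a compared column never satisfies the condition.
- b (book_id=NULL) has no partner → padded with NULL.
- b (book_id=3) pairs with 2 row(s) of l.
- b (book_id=3) pairs with 2 row(s) of l.
- b (book_id=1) pairs with 4 row(s) of l.
- b (book_id=4) has no partner → padded with NULL.
- b (book_id=4) has no partner → padded with NULL.
- b (book_id=3) pairs with 2 row(s) of l.
Total: 10 matched + 3 padded = 13 rows.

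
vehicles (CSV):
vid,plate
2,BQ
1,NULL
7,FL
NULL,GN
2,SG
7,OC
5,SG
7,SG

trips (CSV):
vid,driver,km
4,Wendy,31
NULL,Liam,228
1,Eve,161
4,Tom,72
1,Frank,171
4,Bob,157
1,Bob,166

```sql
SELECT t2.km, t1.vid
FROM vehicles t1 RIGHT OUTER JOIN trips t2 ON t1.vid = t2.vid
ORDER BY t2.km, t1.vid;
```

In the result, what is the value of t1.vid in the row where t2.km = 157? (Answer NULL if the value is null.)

RIGHT JOIN keeps every row from `trips`; unmatched rows get NULL for `vehicles`'s columns.
Matching on t1.vid = t2.vid. A NULL in a compared column never satisfies the condition.
Matched pairs: 3; unmatched t2 rows kept: 4.

NULL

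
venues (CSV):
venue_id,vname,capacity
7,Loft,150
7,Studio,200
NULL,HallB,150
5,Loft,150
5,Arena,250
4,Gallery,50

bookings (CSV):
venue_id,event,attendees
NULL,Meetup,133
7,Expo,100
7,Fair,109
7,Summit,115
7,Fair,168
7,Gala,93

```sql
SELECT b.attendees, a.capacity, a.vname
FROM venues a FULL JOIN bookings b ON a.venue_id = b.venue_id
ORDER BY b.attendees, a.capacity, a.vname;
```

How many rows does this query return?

15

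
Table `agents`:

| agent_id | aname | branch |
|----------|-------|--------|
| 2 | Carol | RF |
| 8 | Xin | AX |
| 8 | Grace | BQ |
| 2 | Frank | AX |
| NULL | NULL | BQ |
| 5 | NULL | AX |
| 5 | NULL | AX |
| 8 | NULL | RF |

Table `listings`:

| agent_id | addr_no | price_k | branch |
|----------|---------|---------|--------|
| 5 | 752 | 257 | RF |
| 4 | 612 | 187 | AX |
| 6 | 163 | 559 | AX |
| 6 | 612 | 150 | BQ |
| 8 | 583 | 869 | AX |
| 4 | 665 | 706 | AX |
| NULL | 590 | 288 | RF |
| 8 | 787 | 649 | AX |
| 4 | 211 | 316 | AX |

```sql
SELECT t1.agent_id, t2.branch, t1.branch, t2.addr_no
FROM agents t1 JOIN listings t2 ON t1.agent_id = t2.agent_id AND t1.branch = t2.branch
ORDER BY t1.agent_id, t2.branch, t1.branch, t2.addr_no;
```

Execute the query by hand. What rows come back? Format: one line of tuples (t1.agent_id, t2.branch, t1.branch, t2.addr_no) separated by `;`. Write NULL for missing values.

(8, AX, AX, 583); (8, AX, AX, 787)

INNER JOIN keeps only pairs where the ON condition holds.
Matching on t1.agent_id = t2.agent_id AND t1.branch = t2.branch. A NULL in a compared column never satisfies the condition.
- agent_id=2, branch=RF: no matching t2 row, dropped.
- agent_id=8, branch=AX: 2 matching t2 row(s), so 2 row(s) emitted.
- agent_id=8, branch=BQ: no matching t2 row, dropped.
- agent_id=2, branch=AX: no matching t2 row, dropped.
- agent_id=NULL, branch=BQ: no matching t2 row, dropped.
- agent_id=5, branch=AX: no matching t2 row, dropped.
- agent_id=5, branch=AX: no matching t2 row, dropped.
- agent_id=8, branch=RF: no matching t2 row, dropped.
After projecting and ordering:
t1.agent_id | t2.branch | t1.branch | t2.addr_no
8 | AX | AX | 583
8 | AX | AX | 787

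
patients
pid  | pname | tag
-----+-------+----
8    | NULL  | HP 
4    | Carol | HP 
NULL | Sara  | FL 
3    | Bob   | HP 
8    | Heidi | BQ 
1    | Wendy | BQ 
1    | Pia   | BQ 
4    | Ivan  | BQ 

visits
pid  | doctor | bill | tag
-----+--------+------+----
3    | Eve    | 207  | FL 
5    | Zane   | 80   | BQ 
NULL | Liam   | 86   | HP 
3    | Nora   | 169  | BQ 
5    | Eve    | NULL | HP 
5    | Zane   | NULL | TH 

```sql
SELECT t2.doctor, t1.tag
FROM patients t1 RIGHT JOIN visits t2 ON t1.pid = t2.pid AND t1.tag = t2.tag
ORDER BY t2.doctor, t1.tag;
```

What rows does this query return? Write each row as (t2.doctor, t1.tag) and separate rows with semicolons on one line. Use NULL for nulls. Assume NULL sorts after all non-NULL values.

(Eve, NULL); (Eve, NULL); (Liam, NULL); (Nora, NULL); (Zane, NULL); (Zane, NULL)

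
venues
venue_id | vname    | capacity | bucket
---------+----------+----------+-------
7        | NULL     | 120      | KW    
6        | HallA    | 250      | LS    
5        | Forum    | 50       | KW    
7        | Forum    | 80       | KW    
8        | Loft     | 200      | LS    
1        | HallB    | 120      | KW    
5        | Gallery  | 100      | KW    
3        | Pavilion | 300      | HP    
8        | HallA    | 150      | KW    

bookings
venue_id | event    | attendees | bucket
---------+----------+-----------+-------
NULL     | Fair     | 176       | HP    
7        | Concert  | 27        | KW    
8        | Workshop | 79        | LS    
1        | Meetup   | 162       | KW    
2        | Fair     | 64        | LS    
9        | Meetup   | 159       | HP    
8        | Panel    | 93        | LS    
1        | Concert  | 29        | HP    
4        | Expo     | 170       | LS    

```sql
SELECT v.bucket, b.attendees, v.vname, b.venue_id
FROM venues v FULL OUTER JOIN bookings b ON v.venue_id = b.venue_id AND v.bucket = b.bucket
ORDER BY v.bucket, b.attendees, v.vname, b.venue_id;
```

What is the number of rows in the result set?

15

FULL OUTER JOIN keeps every row from both sides; unmatched rows get NULL for the other side's columns.
Matching on v.venue_id = b.venue_id AND v.bucket = b.bucket. A NULL in a compared column never satisfies the condition.
Matched pairs: 5; unmatched v rows kept: 5; unmatched b rows kept: 5.
Total: 5 matched + 10 padded = 15 rows.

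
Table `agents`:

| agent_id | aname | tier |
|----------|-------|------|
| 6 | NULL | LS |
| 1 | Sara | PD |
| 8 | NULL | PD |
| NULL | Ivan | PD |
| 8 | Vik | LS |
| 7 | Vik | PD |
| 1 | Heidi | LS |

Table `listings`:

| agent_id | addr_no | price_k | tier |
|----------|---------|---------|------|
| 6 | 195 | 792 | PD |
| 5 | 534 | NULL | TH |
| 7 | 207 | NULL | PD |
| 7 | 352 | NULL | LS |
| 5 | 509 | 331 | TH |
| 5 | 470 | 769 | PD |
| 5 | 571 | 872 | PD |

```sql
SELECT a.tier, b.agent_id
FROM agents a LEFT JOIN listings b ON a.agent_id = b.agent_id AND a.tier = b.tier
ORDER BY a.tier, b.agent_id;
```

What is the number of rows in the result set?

7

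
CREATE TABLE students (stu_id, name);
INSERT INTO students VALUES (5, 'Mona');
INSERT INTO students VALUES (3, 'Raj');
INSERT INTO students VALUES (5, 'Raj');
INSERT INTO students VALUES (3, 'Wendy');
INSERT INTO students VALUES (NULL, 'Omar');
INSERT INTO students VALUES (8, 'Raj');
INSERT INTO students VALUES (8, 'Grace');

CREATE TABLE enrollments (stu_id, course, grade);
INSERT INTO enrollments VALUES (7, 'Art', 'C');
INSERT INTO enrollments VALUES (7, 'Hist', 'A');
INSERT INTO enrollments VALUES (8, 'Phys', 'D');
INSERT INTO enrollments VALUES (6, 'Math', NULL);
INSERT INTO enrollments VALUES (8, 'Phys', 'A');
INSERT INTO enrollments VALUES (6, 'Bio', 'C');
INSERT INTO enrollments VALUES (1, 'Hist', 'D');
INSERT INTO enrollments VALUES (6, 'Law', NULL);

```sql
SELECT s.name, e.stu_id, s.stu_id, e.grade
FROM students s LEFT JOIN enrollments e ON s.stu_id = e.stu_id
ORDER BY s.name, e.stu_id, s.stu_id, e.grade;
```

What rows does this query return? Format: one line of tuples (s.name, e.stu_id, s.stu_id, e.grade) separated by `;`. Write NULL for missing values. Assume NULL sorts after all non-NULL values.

(Grace, 8, 8, A); (Grace, 8, 8, D); (Mona, NULL, 5, NULL); (Omar, NULL, NULL, NULL); (Raj, 8, 8, A); (Raj, 8, 8, D); (Raj, NULL, 3, NULL); (Raj, NULL, 5, NULL); (Wendy, NULL, 3, NULL)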